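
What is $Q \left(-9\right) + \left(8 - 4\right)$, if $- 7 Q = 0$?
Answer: $4$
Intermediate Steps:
$Q = 0$ ($Q = \left(- \frac{1}{7}\right) 0 = 0$)
$Q \left(-9\right) + \left(8 - 4\right) = 0 \left(-9\right) + \left(8 - 4\right) = 0 + 4 = 4$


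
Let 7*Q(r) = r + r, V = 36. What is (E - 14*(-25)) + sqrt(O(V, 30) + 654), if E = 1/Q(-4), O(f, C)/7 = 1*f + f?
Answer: 2793/8 + sqrt(1158) ≈ 383.15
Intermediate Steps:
Q(r) = 2*r/7 (Q(r) = (r + r)/7 = (2*r)/7 = 2*r/7)
O(f, C) = 14*f (O(f, C) = 7*(1*f + f) = 7*(f + f) = 7*(2*f) = 14*f)
E = -7/8 (E = 1/((2/7)*(-4)) = 1/(-8/7) = 1*(-7/8) = -7/8 ≈ -0.87500)
(E - 14*(-25)) + sqrt(O(V, 30) + 654) = (-7/8 - 14*(-25)) + sqrt(14*36 + 654) = (-7/8 + 350) + sqrt(504 + 654) = 2793/8 + sqrt(1158)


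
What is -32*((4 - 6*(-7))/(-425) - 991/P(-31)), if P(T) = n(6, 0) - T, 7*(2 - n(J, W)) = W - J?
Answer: 94692064/100725 ≈ 940.10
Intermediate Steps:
n(J, W) = 2 - W/7 + J/7 (n(J, W) = 2 - (W - J)/7 = 2 + (-W/7 + J/7) = 2 - W/7 + J/7)
P(T) = 20/7 - T (P(T) = (2 - ⅐*0 + (⅐)*6) - T = (2 + 0 + 6/7) - T = 20/7 - T)
-32*((4 - 6*(-7))/(-425) - 991/P(-31)) = -32*((4 - 6*(-7))/(-425) - 991/(20/7 - 1*(-31))) = -32*((4 + 42)*(-1/425) - 991/(20/7 + 31)) = -32*(46*(-1/425) - 991/237/7) = -32*(-46/425 - 991*7/237) = -32*(-46/425 - 6937/237) = -32*(-2959127/100725) = 94692064/100725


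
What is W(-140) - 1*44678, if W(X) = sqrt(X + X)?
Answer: -44678 + 2*I*sqrt(70) ≈ -44678.0 + 16.733*I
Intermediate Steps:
W(X) = sqrt(2)*sqrt(X) (W(X) = sqrt(2*X) = sqrt(2)*sqrt(X))
W(-140) - 1*44678 = sqrt(2)*sqrt(-140) - 1*44678 = sqrt(2)*(2*I*sqrt(35)) - 44678 = 2*I*sqrt(70) - 44678 = -44678 + 2*I*sqrt(70)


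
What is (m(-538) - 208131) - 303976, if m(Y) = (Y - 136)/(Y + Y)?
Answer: -275513229/538 ≈ -5.1211e+5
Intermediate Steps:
m(Y) = (-136 + Y)/(2*Y) (m(Y) = (-136 + Y)/((2*Y)) = (-136 + Y)*(1/(2*Y)) = (-136 + Y)/(2*Y))
(m(-538) - 208131) - 303976 = ((1/2)*(-136 - 538)/(-538) - 208131) - 303976 = ((1/2)*(-1/538)*(-674) - 208131) - 303976 = (337/538 - 208131) - 303976 = -111974141/538 - 303976 = -275513229/538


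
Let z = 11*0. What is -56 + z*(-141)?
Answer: -56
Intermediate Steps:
z = 0
-56 + z*(-141) = -56 + 0*(-141) = -56 + 0 = -56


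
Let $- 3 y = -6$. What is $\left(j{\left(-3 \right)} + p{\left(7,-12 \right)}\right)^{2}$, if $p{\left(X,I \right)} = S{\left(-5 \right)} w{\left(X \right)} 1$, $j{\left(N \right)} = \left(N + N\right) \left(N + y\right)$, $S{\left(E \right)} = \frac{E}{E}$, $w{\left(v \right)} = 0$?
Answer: $36$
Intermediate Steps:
$y = 2$ ($y = \left(- \frac{1}{3}\right) \left(-6\right) = 2$)
$S{\left(E \right)} = 1$
$j{\left(N \right)} = 2 N \left(2 + N\right)$ ($j{\left(N \right)} = \left(N + N\right) \left(N + 2\right) = 2 N \left(2 + N\right)$)
$p{\left(X,I \right)} = 0$ ($p{\left(X,I \right)} = 1 \cdot 0 \cdot 1 = 0 \cdot 1 = 0$)
$\left(j{\left(-3 \right)} + p{\left(7,-12 \right)}\right)^{2} = \left(2 \left(-3\right) \left(2 - 3\right) + 0\right)^{2} = \left(2 \left(-3\right) \left(-1\right) + 0\right)^{2} = \left(6 + 0\right)^{2} = 6^{2} = 36$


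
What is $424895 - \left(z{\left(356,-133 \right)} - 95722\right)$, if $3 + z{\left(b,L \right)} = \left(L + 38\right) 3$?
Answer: $520905$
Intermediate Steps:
$z{\left(b,L \right)} = 111 + 3 L$ ($z{\left(b,L \right)} = -3 + \left(L + 38\right) 3 = -3 + \left(38 + L\right) 3 = -3 + \left(114 + 3 L\right) = 111 + 3 L$)
$424895 - \left(z{\left(356,-133 \right)} - 95722\right) = 424895 - \left(\left(111 + 3 \left(-133\right)\right) - 95722\right) = 424895 - \left(\left(111 - 399\right) - 95722\right) = 424895 - \left(-288 - 95722\right) = 424895 - -96010 = 424895 + 96010 = 520905$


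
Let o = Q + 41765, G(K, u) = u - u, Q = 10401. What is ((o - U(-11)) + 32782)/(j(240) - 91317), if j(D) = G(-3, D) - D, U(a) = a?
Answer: -84959/91557 ≈ -0.92794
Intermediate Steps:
G(K, u) = 0
o = 52166 (o = 10401 + 41765 = 52166)
j(D) = -D (j(D) = 0 - D = -D)
((o - U(-11)) + 32782)/(j(240) - 91317) = ((52166 - 1*(-11)) + 32782)/(-1*240 - 91317) = ((52166 + 11) + 32782)/(-240 - 91317) = (52177 + 32782)/(-91557) = 84959*(-1/91557) = -84959/91557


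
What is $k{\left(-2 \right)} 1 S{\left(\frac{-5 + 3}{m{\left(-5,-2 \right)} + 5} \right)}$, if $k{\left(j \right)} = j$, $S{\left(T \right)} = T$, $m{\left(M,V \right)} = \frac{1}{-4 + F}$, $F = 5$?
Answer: $\frac{2}{3} \approx 0.66667$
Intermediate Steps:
$m{\left(M,V \right)} = 1$ ($m{\left(M,V \right)} = \frac{1}{-4 + 5} = 1^{-1} = 1$)
$k{\left(-2 \right)} 1 S{\left(\frac{-5 + 3}{m{\left(-5,-2 \right)} + 5} \right)} = \left(-2\right) 1 \frac{-5 + 3}{1 + 5} = - 2 \left(- \frac{2}{6}\right) = - 2 \left(\left(-2\right) \frac{1}{6}\right) = \left(-2\right) \left(- \frac{1}{3}\right) = \frac{2}{3}$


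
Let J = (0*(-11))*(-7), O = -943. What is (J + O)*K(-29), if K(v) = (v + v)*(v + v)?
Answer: -3172252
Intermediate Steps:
K(v) = 4*v² (K(v) = (2*v)*(2*v) = 4*v²)
J = 0 (J = 0*(-7) = 0)
(J + O)*K(-29) = (0 - 943)*(4*(-29)²) = -3772*841 = -943*3364 = -3172252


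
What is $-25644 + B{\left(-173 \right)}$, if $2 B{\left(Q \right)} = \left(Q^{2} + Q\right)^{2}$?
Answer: $442684124$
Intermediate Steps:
$B{\left(Q \right)} = \frac{\left(Q + Q^{2}\right)^{2}}{2}$ ($B{\left(Q \right)} = \frac{\left(Q^{2} + Q\right)^{2}}{2} = \frac{\left(Q + Q^{2}\right)^{2}}{2}$)
$-25644 + B{\left(-173 \right)} = -25644 + \frac{\left(-173\right)^{2} \left(1 - 173\right)^{2}}{2} = -25644 + \frac{1}{2} \cdot 29929 \left(-172\right)^{2} = -25644 + \frac{1}{2} \cdot 29929 \cdot 29584 = -25644 + 442709768 = 442684124$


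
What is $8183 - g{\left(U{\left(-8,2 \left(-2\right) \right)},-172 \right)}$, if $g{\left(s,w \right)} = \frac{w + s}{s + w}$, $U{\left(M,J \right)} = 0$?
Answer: $8182$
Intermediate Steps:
$g{\left(s,w \right)} = 1$ ($g{\left(s,w \right)} = \frac{s + w}{s + w} = 1$)
$8183 - g{\left(U{\left(-8,2 \left(-2\right) \right)},-172 \right)} = 8183 - 1 = 8182$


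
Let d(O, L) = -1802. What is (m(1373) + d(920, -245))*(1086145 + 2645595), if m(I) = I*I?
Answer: 7028086698980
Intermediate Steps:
m(I) = I²
(m(1373) + d(920, -245))*(1086145 + 2645595) = (1373² - 1802)*(1086145 + 2645595) = (1885129 - 1802)*3731740 = 1883327*3731740 = 7028086698980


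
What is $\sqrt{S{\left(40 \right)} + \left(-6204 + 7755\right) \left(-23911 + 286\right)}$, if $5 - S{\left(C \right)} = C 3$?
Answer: $i \sqrt{36642490} \approx 6053.3 i$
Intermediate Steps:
$S{\left(C \right)} = 5 - 3 C$ ($S{\left(C \right)} = 5 - C 3 = 5 - 3 C$)
$\sqrt{S{\left(40 \right)} + \left(-6204 + 7755\right) \left(-23911 + 286\right)} = \sqrt{\left(5 - 120\right) + \left(-6204 + 7755\right) \left(-23911 + 286\right)} = \sqrt{\left(5 - 120\right) + 1551 \left(-23625\right)} = \sqrt{-115 - 36642375} = \sqrt{-36642490} = i \sqrt{36642490}$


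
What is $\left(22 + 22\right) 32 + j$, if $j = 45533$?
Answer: $46941$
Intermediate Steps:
$\left(22 + 22\right) 32 + j = \left(22 + 22\right) 32 + 45533 = 44 \cdot 32 + 45533 = 1408 + 45533 = 46941$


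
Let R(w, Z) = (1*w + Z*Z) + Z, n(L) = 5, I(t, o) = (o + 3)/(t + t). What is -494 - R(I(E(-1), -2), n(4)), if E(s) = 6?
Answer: -6289/12 ≈ -524.08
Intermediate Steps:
I(t, o) = (3 + o)/(2*t) (I(t, o) = (3 + o)/((2*t)) = (3 + o)*(1/(2*t)) = (3 + o)/(2*t))
R(w, Z) = Z + w + Z² (R(w, Z) = (w + Z²) + Z = Z + w + Z²)
-494 - R(I(E(-1), -2), n(4)) = -494 - (5 + (½)*(3 - 2)/6 + 5²) = -494 - (5 + (½)*(⅙)*1 + 25) = -494 - (5 + 1/12 + 25) = -494 - 1*361/12 = -494 - 361/12 = -6289/12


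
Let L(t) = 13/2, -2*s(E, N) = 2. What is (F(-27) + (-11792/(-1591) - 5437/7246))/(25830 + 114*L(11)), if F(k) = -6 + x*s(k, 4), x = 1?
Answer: -1301379/102106914802 ≈ -1.2745e-5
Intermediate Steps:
s(E, N) = -1 (s(E, N) = -1/2*2 = -1)
L(t) = 13/2 (L(t) = 13*(1/2) = 13/2)
F(k) = -7 (F(k) = -6 + 1*(-1) = -6 - 1 = -7)
(F(-27) + (-11792/(-1591) - 5437/7246))/(25830 + 114*L(11)) = (-7 + (-11792/(-1591) - 5437/7246))/(25830 + 114*(13/2)) = (-7 + (-11792*(-1/1591) - 5437*1/7246))/(25830 + 741) = (-7 + (11792/1591 - 5437/7246))/26571 = (-7 + 76794565/11528386)*(1/26571) = -3904137/11528386*1/26571 = -1301379/102106914802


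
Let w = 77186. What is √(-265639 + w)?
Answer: I*√188453 ≈ 434.11*I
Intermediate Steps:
√(-265639 + w) = √(-265639 + 77186) = √(-188453) = I*√188453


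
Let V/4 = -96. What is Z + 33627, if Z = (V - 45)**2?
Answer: 217668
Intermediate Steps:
V = -384 (V = 4*(-96) = -384)
Z = 184041 (Z = (-384 - 45)**2 = (-429)**2 = 184041)
Z + 33627 = 184041 + 33627 = 217668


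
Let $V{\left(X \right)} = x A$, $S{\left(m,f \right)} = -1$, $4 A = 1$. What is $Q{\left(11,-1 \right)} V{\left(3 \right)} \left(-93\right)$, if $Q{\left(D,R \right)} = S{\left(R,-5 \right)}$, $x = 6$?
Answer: $\frac{279}{2} \approx 139.5$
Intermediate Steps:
$A = \frac{1}{4}$ ($A = \frac{1}{4} \cdot 1 = \frac{1}{4} \approx 0.25$)
$Q{\left(D,R \right)} = -1$
$V{\left(X \right)} = \frac{3}{2}$ ($V{\left(X \right)} = 6 \cdot \frac{1}{4} = \frac{3}{2}$)
$Q{\left(11,-1 \right)} V{\left(3 \right)} \left(-93\right) = \left(-1\right) \frac{3}{2} \left(-93\right) = \left(- \frac{3}{2}\right) \left(-93\right) = \frac{279}{2}$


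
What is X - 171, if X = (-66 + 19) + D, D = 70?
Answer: -148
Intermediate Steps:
X = 23 (X = (-66 + 19) + 70 = -47 + 70 = 23)
X - 171 = 23 - 171 = -148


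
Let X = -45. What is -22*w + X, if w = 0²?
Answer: -45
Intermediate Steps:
w = 0
-22*w + X = -22*0 - 45 = 0 - 45 = -45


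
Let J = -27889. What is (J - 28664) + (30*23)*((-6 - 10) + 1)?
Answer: -66903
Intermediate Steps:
(J - 28664) + (30*23)*((-6 - 10) + 1) = (-27889 - 28664) + (30*23)*((-6 - 10) + 1) = -56553 + 690*(-16 + 1) = -56553 + 690*(-15) = -56553 - 10350 = -66903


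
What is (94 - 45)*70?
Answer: 3430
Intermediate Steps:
(94 - 45)*70 = 49*70 = 3430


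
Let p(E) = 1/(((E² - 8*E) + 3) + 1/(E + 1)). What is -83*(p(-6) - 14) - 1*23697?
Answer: -9780605/434 ≈ -22536.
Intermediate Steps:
p(E) = 1/(3 + E² + 1/(1 + E) - 8*E) (p(E) = 1/((3 + E² - 8*E) + 1/(1 + E)) = 1/(3 + E² + 1/(1 + E) - 8*E))
-83*(p(-6) - 14) - 1*23697 = -83*((1 - 6)/(4 + (-6)³ - 7*(-6)² - 5*(-6)) - 14) - 1*23697 = -83*(-5/(4 - 216 - 7*36 + 30) - 14) - 23697 = -83*(-5/(4 - 216 - 252 + 30) - 14) - 23697 = -83*(-5/(-434) - 14) - 23697 = -83*(-1/434*(-5) - 14) - 23697 = -83*(5/434 - 14) - 23697 = -83*(-6071/434) - 23697 = 503893/434 - 23697 = -9780605/434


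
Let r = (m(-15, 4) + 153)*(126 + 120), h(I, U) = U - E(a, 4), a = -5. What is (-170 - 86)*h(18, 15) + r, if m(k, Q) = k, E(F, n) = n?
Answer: 31132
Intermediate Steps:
h(I, U) = -4 + U (h(I, U) = U - 1*4 = U - 4 = -4 + U)
r = 33948 (r = (-15 + 153)*(126 + 120) = 138*246 = 33948)
(-170 - 86)*h(18, 15) + r = (-170 - 86)*(-4 + 15) + 33948 = -256*11 + 33948 = -2816 + 33948 = 31132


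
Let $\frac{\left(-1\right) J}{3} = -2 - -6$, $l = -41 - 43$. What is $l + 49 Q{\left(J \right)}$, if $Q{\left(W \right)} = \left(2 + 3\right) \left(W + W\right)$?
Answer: $-5964$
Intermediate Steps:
$l = -84$ ($l = -41 - 43 = -84$)
$J = -12$ ($J = - 3 \left(-2 - -6\right) = - 3 \left(-2 + 6\right) = \left(-3\right) 4 = -12$)
$Q{\left(W \right)} = 10 W$ ($Q{\left(W \right)} = 5 \cdot 2 W = 10 W$)
$l + 49 Q{\left(J \right)} = -84 + 49 \cdot 10 \left(-12\right) = -84 + 49 \left(-120\right) = -84 - 5880 = -5964$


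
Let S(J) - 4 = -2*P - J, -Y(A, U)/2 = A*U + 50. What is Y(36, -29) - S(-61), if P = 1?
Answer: 1925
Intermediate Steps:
Y(A, U) = -100 - 2*A*U (Y(A, U) = -2*(A*U + 50) = -2*(50 + A*U) = -100 - 2*A*U)
S(J) = 2 - J (S(J) = 4 + (-2*1 - J) = 4 + (-2 - J) = 2 - J)
Y(36, -29) - S(-61) = (-100 - 2*36*(-29)) - (2 - 1*(-61)) = (-100 + 2088) - (2 + 61) = 1988 - 1*63 = 1988 - 63 = 1925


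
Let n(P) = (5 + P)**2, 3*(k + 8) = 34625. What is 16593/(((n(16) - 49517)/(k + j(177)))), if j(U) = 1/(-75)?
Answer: -1196111936/306725 ≈ -3899.6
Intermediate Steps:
k = 34601/3 (k = -8 + (1/3)*34625 = -8 + 34625/3 = 34601/3 ≈ 11534.)
j(U) = -1/75
16593/(((n(16) - 49517)/(k + j(177)))) = 16593/((((5 + 16)**2 - 49517)/(34601/3 - 1/75))) = 16593/(((21**2 - 49517)/(865024/75))) = 16593/(((441 - 49517)*(75/865024))) = 16593/((-49076*75/865024)) = 16593/(-920175/216256) = 16593*(-216256/920175) = -1196111936/306725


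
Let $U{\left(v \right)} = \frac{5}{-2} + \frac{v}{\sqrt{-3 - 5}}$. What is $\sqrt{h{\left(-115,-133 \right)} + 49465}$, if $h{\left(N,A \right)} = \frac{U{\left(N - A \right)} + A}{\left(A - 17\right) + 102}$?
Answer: $\frac{\sqrt{28493466 + 54 i \sqrt{2}}}{24} \approx 222.41 + 0.00029805 i$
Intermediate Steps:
$U{\left(v \right)} = - \frac{5}{2} - \frac{i v \sqrt{2}}{4}$ ($U{\left(v \right)} = 5 \left(- \frac{1}{2}\right) + \frac{v}{\sqrt{-8}} = - \frac{5}{2} + \frac{v}{2 i \sqrt{2}} = - \frac{5}{2} + v \left(- \frac{i \sqrt{2}}{4}\right) = - \frac{5}{2} - \frac{i v \sqrt{2}}{4}$)
$h{\left(N,A \right)} = \frac{- \frac{5}{2} + A - \frac{i \sqrt{2} \left(N - A\right)}{4}}{85 + A}$ ($h{\left(N,A \right)} = \frac{\left(- \frac{5}{2} - \frac{i \left(N - A\right) \sqrt{2}}{4}\right) + A}{\left(A - 17\right) + 102} = \frac{\left(- \frac{5}{2} - \frac{i \sqrt{2} \left(N - A\right)}{4}\right) + A}{\left(-17 + A\right) + 102} = \frac{- \frac{5}{2} + A - \frac{i \sqrt{2} \left(N - A\right)}{4}}{85 + A}$)
$\sqrt{h{\left(-115,-133 \right)} + 49465} = \sqrt{\frac{-10 + 4 \left(-133\right) + i \sqrt{2} \left(-133 - -115\right)}{4 \left(85 - 133\right)} + 49465} = \sqrt{\frac{-10 - 532 + i \sqrt{2} \left(-133 + 115\right)}{4 \left(-48\right)} + 49465} = \sqrt{\frac{1}{4} \left(- \frac{1}{48}\right) \left(-10 - 532 + i \sqrt{2} \left(-18\right)\right) + 49465} = \sqrt{\frac{1}{4} \left(- \frac{1}{48}\right) \left(-10 - 532 - 18 i \sqrt{2}\right) + 49465} = \sqrt{\frac{1}{4} \left(- \frac{1}{48}\right) \left(-542 - 18 i \sqrt{2}\right) + 49465} = \sqrt{\left(\frac{271}{96} + \frac{3 i \sqrt{2}}{32}\right) + 49465} = \sqrt{\frac{4748911}{96} + \frac{3 i \sqrt{2}}{32}}$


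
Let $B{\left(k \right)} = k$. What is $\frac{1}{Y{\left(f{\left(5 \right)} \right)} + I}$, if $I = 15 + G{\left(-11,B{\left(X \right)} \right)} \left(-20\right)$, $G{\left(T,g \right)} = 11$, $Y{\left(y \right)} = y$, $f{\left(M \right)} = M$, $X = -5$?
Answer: $- \frac{1}{200} \approx -0.005$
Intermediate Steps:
$I = -205$ ($I = 15 + 11 \left(-20\right) = 15 - 220 = -205$)
$\frac{1}{Y{\left(f{\left(5 \right)} \right)} + I} = \frac{1}{5 - 205} = \frac{1}{-200} = - \frac{1}{200}$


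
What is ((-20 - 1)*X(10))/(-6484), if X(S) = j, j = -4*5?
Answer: -105/1621 ≈ -0.064775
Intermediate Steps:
j = -20
X(S) = -20
((-20 - 1)*X(10))/(-6484) = ((-20 - 1)*(-20))/(-6484) = -21*(-20)*(-1/6484) = 420*(-1/6484) = -105/1621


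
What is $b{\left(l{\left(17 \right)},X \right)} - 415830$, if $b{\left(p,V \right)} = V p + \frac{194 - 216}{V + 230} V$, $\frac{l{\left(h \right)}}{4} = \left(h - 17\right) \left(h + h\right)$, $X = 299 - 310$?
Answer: $- \frac{91066528}{219} \approx -4.1583 \cdot 10^{5}$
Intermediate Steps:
$X = -11$
$l{\left(h \right)} = 8 h \left(-17 + h\right)$ ($l{\left(h \right)} = 4 \left(h - 17\right) \left(h + h\right) = 4 \left(-17 + h\right) 2 h = 4 \cdot 2 h \left(-17 + h\right) = 8 h \left(-17 + h\right)$)
$b{\left(p,V \right)} = V p - \frac{22 V}{230 + V}$ ($b{\left(p,V \right)} = V p + - \frac{22}{230 + V} V = V p - \frac{22 V}{230 + V}$)
$b{\left(l{\left(17 \right)},X \right)} - 415830 = - \frac{11 \left(-22 + 230 \cdot 8 \cdot 17 \left(-17 + 17\right) - 11 \cdot 8 \cdot 17 \left(-17 + 17\right)\right)}{230 - 11} - 415830 = - \frac{11 \left(-22 + 230 \cdot 8 \cdot 17 \cdot 0 - 11 \cdot 8 \cdot 17 \cdot 0\right)}{219} - 415830 = \left(-11\right) \frac{1}{219} \left(-22 + 230 \cdot 0 - 0\right) - 415830 = \left(-11\right) \frac{1}{219} \left(-22 + 0 + 0\right) - 415830 = \left(-11\right) \frac{1}{219} \left(-22\right) - 415830 = \frac{242}{219} - 415830 = - \frac{91066528}{219}$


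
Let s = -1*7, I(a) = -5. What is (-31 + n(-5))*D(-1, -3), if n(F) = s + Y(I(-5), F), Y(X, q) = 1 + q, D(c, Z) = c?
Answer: 42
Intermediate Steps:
s = -7
n(F) = -6 + F (n(F) = -7 + (1 + F) = -6 + F)
(-31 + n(-5))*D(-1, -3) = (-31 + (-6 - 5))*(-1) = (-31 - 11)*(-1) = -42*(-1) = 42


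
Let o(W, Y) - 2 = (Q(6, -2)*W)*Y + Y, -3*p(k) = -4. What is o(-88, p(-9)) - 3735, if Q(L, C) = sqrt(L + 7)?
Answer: -11195/3 - 352*sqrt(13)/3 ≈ -4154.7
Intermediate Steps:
Q(L, C) = sqrt(7 + L)
p(k) = 4/3 (p(k) = -1/3*(-4) = 4/3)
o(W, Y) = 2 + Y + W*Y*sqrt(13) (o(W, Y) = 2 + ((sqrt(7 + 6)*W)*Y + Y) = 2 + ((sqrt(13)*W)*Y + Y) = 2 + ((W*sqrt(13))*Y + Y) = 2 + (W*Y*sqrt(13) + Y) = 2 + (Y + W*Y*sqrt(13)) = 2 + Y + W*Y*sqrt(13))
o(-88, p(-9)) - 3735 = (2 + 4/3 - 88*4/3*sqrt(13)) - 3735 = (2 + 4/3 - 352*sqrt(13)/3) - 3735 = (10/3 - 352*sqrt(13)/3) - 3735 = -11195/3 - 352*sqrt(13)/3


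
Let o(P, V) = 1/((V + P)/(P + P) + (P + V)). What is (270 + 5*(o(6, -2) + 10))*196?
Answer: 818300/13 ≈ 62946.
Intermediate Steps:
o(P, V) = 1/(P + V + (P + V)/(2*P)) (o(P, V) = 1/((P + V)/((2*P)) + (P + V)) = 1/((P + V)*(1/(2*P)) + (P + V)) = 1/((P + V)/(2*P) + (P + V)) = 1/(P + V + (P + V)/(2*P)))
(270 + 5*(o(6, -2) + 10))*196 = (270 + 5*(2*6/(6 - 2 + 2*6**2 + 2*6*(-2)) + 10))*196 = (270 + 5*(2*6/(6 - 2 + 2*36 - 24) + 10))*196 = (270 + 5*(2*6/(6 - 2 + 72 - 24) + 10))*196 = (270 + 5*(2*6/52 + 10))*196 = (270 + 5*(2*6*(1/52) + 10))*196 = (270 + 5*(3/13 + 10))*196 = (270 + 5*(133/13))*196 = (270 + 665/13)*196 = (4175/13)*196 = 818300/13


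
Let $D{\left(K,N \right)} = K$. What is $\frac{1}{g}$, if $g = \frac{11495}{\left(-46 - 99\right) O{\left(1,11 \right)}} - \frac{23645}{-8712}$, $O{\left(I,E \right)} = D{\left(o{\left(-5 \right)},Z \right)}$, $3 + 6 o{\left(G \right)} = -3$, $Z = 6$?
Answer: $\frac{252648}{20714593} \approx 0.012197$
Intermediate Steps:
$o{\left(G \right)} = -1$ ($o{\left(G \right)} = - \frac{1}{2} + \frac{1}{6} \left(-3\right) = - \frac{1}{2} - \frac{1}{2} = -1$)
$O{\left(I,E \right)} = -1$
$g = \frac{20714593}{252648}$ ($g = \frac{11495}{\left(-46 - 99\right) \left(-1\right)} - \frac{23645}{-8712} = \frac{11495}{\left(-145\right) \left(-1\right)} - - \frac{23645}{8712} = \frac{11495}{145} + \frac{23645}{8712} = 11495 \cdot \frac{1}{145} + \frac{23645}{8712} = \frac{2299}{29} + \frac{23645}{8712} = \frac{20714593}{252648} \approx 81.99$)
$\frac{1}{g} = \frac{1}{\frac{20714593}{252648}} = \frac{252648}{20714593}$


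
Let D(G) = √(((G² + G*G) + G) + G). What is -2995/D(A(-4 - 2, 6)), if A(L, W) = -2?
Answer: -2995/2 ≈ -1497.5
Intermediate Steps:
D(G) = √(2*G + 2*G²) (D(G) = √(((G² + G²) + G) + G) = √((2*G² + G) + G) = √((G + 2*G²) + G) = √(2*G + 2*G²))
-2995/D(A(-4 - 2, 6)) = -2995/(√2*√(-2*(1 - 2))) = -2995/(√2*√(-2*(-1))) = -2995/(√2*√2) = -2995/2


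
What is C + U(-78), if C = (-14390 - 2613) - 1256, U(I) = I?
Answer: -18337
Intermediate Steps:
C = -18259 (C = -17003 - 1256 = -18259)
C + U(-78) = -18259 - 78 = -18337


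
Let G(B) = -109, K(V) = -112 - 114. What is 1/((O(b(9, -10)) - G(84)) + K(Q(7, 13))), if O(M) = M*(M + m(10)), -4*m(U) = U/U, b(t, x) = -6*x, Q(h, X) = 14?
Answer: 1/3468 ≈ 0.00028835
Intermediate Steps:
K(V) = -226
m(U) = -¼ (m(U) = -U/(4*U) = -¼*1 = -¼)
O(M) = M*(-¼ + M) (O(M) = M*(M - ¼) = M*(-¼ + M))
1/((O(b(9, -10)) - G(84)) + K(Q(7, 13))) = 1/(((-6*(-10))*(-¼ - 6*(-10)) - 1*(-109)) - 226) = 1/((60*(-¼ + 60) + 109) - 226) = 1/((60*(239/4) + 109) - 226) = 1/((3585 + 109) - 226) = 1/(3694 - 226) = 1/3468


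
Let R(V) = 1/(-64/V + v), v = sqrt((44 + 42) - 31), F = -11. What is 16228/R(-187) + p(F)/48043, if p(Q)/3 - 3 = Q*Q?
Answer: 49897145020/8984041 + 16228*sqrt(55) ≈ 1.2590e+5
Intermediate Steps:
v = sqrt(55) (v = sqrt(86 - 31) = sqrt(55) ≈ 7.4162)
R(V) = 1/(sqrt(55) - 64/V) (R(V) = 1/(-64/V + sqrt(55)) = 1/(sqrt(55) - 64/V))
p(Q) = 9 + 3*Q**2 (p(Q) = 9 + 3*(Q*Q) = 9 + 3*Q**2)
16228/R(-187) + p(F)/48043 = 16228/((-187/(-64 - 187*sqrt(55)))) + (9 + 3*(-11)**2)/48043 = 16228*(64/187 + sqrt(55)) + (9 + 3*121)*(1/48043) = (1038592/187 + 16228*sqrt(55)) + (9 + 363)*(1/48043) = (1038592/187 + 16228*sqrt(55)) + 372*(1/48043) = (1038592/187 + 16228*sqrt(55)) + 372/48043 = 49897145020/8984041 + 16228*sqrt(55)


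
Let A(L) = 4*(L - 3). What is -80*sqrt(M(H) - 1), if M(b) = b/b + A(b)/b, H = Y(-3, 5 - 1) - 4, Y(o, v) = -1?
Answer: -64*sqrt(10) ≈ -202.39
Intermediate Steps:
A(L) = -12 + 4*L (A(L) = 4*(-3 + L) = -12 + 4*L)
H = -5 (H = -1 - 4 = -5)
M(b) = 1 + (-12 + 4*b)/b (M(b) = b/b + (-12 + 4*b)/b = 1 + (-12 + 4*b)/b)
-80*sqrt(M(H) - 1) = -80*sqrt((5 - 12/(-5)) - 1) = -80*sqrt((5 - 12*(-1/5)) - 1) = -80*sqrt((5 + 12/5) - 1) = -80*sqrt(37/5 - 1) = -64*sqrt(10)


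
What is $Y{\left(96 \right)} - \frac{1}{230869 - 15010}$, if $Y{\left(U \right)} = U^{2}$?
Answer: $\frac{1989356543}{215859} \approx 9216.0$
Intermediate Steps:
$Y{\left(96 \right)} - \frac{1}{230869 - 15010} = 96^{2} - \frac{1}{230869 - 15010} = 9216 - \frac{1}{215859} = \frac{1989356543}{215859}$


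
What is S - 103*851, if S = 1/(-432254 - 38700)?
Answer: -41280530963/470954 ≈ -87653.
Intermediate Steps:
S = -1/470954 (S = 1/(-470954) = -1/470954 ≈ -2.1233e-6)
S - 103*851 = -1/470954 - 103*851 = -1/470954 - 87653 = -41280530963/470954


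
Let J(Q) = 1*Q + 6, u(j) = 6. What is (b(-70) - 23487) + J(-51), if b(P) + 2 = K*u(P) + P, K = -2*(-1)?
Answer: -23592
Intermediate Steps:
K = 2
b(P) = 10 + P (b(P) = -2 + (2*6 + P) = -2 + (12 + P) = 10 + P)
J(Q) = 6 + Q (J(Q) = Q + 6 = 6 + Q)
(b(-70) - 23487) + J(-51) = ((10 - 70) - 23487) + (6 - 51) = (-60 - 23487) - 45 = -23547 - 45 = -23592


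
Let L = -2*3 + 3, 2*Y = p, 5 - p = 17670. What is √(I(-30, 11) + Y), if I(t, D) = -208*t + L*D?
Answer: I*√10502/2 ≈ 51.24*I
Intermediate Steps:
p = -17665 (p = 5 - 1*17670 = 5 - 17670 = -17665)
Y = -17665/2 (Y = (½)*(-17665) = -17665/2 ≈ -8832.5)
L = -3 (L = -6 + 3 = -3)
I(t, D) = -208*t - 3*D
√(I(-30, 11) + Y) = √((-208*(-30) - 3*11) - 17665/2) = √((6240 - 33) - 17665/2) = √(6207 - 17665/2) = √(-5251/2) = I*√10502/2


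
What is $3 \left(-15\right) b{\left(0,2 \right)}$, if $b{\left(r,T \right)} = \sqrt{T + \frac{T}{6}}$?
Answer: $- 15 \sqrt{21} \approx -68.739$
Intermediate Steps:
$b{\left(r,T \right)} = \frac{\sqrt{42} \sqrt{T}}{6}$ ($b{\left(r,T \right)} = \sqrt{T + T \frac{1}{6}} = \sqrt{T + \frac{T}{6}} = \sqrt{\frac{7 T}{6}} = \frac{\sqrt{42} \sqrt{T}}{6}$)
$3 \left(-15\right) b{\left(0,2 \right)} = 3 \left(-15\right) \frac{\sqrt{42} \sqrt{2}}{6} = - 45 \frac{\sqrt{21}}{3} = - 15 \sqrt{21}$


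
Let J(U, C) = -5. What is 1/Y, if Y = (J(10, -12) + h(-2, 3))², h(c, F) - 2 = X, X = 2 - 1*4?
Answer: 1/25 ≈ 0.040000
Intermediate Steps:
X = -2 (X = 2 - 4 = -2)
h(c, F) = 0 (h(c, F) = 2 - 2 = 0)
Y = 25 (Y = (-5 + 0)² = (-5)² = 25)
1/Y = 1/25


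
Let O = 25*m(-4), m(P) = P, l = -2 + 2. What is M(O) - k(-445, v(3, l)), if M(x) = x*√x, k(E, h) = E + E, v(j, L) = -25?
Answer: 890 - 1000*I ≈ 890.0 - 1000.0*I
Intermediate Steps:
l = 0
k(E, h) = 2*E
O = -100 (O = 25*(-4) = -100)
M(x) = x^(3/2)
M(O) - k(-445, v(3, l)) = (-100)^(3/2) - 2*(-445) = -1000*I - 1*(-890) = -1000*I + 890 = 890 - 1000*I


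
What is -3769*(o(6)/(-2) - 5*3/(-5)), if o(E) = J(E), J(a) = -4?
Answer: -18845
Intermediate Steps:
o(E) = -4
-3769*(o(6)/(-2) - 5*3/(-5)) = -3769*(-4/(-2) - 5*3/(-5)) = -3769*(-4*(-1/2) - 15*(-1/5)) = -3769*(2 + 3) = -3769*5 = -18845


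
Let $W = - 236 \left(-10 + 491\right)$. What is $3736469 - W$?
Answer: $3849985$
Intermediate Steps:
$W = -113516$ ($W = \left(-236\right) 481 = -113516$)
$3736469 - W = 3736469 - -113516 = 3736469 + 113516 = 3849985$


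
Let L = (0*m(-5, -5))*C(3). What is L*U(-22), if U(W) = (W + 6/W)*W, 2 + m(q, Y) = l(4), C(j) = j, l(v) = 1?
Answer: 0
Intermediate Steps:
m(q, Y) = -1 (m(q, Y) = -2 + 1 = -1)
L = 0 (L = (0*(-1))*3 = 0*3 = 0)
U(W) = W*(W + 6/W)
L*U(-22) = 0*(6 + (-22)²) = 0*(6 + 484) = 0*490 = 0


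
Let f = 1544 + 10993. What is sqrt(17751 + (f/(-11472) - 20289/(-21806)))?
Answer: sqrt(1928531155795967451)/10423268 ≈ 133.23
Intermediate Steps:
f = 12537
sqrt(17751 + (f/(-11472) - 20289/(-21806))) = sqrt(17751 + (12537/(-11472) - 20289/(-21806))) = sqrt(17751 + (12537*(-1/11472) - 20289*(-1/21806))) = sqrt(17751 + (-4179/3824 + 20289/21806)) = sqrt(17751 - 6771069/41693072) = sqrt(740086950003/41693072) = sqrt(1928531155795967451)/10423268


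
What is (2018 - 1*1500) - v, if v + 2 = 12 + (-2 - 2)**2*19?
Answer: 204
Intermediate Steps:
v = 314 (v = -2 + (12 + (-2 - 2)**2*19) = -2 + (12 + (-4)**2*19) = -2 + (12 + 16*19) = -2 + (12 + 304) = -2 + 316 = 314)
(2018 - 1*1500) - v = (2018 - 1*1500) - 1*314 = (2018 - 1500) - 314 = 518 - 314 = 204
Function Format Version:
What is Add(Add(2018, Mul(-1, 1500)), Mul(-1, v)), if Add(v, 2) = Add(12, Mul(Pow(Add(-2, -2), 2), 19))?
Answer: 204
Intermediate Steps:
v = 314 (v = Add(-2, Add(12, Mul(Pow(Add(-2, -2), 2), 19))) = Add(-2, Add(12, Mul(Pow(-4, 2), 19))) = Add(-2, Add(12, Mul(16, 19))) = Add(-2, Add(12, 304)) = Add(-2, 316) = 314)
Add(Add(2018, Mul(-1, 1500)), Mul(-1, v)) = Add(Add(2018, Mul(-1, 1500)), Mul(-1, 314)) = Add(Add(2018, -1500), -314) = Add(518, -314) = 204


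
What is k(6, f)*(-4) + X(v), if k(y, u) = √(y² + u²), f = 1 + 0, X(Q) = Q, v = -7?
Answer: -7 - 4*√37 ≈ -31.331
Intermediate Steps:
f = 1
k(y, u) = √(u² + y²)
k(6, f)*(-4) + X(v) = √(1² + 6²)*(-4) - 7 = √(1 + 36)*(-4) - 7 = √37*(-4) - 7 = -4*√37 - 7 = -7 - 4*√37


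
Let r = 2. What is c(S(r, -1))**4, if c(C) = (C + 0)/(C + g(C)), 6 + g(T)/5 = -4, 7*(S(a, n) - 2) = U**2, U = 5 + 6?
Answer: 531441/3418801 ≈ 0.15545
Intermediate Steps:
U = 11
S(a, n) = 135/7 (S(a, n) = 2 + (1/7)*11**2 = 2 + (1/7)*121 = 2 + 121/7 = 135/7)
g(T) = -50 (g(T) = -30 + 5*(-4) = -30 - 20 = -50)
c(C) = C/(-50 + C) (c(C) = (C + 0)/(C - 50) = C/(-50 + C))
c(S(r, -1))**4 = (135/(7*(-50 + 135/7)))**4 = (135/(7*(-215/7)))**4 = ((135/7)*(-7/215))**4 = (-27/43)**4 = 531441/3418801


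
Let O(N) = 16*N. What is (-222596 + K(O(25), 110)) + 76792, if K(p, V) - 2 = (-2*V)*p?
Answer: -233802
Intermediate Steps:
K(p, V) = 2 - 2*V*p (K(p, V) = 2 + (-2*V)*p = 2 - 2*V*p)
(-222596 + K(O(25), 110)) + 76792 = (-222596 + (2 - 2*110*16*25)) + 76792 = (-222596 + (2 - 2*110*400)) + 76792 = (-222596 + (2 - 88000)) + 76792 = (-222596 - 87998) + 76792 = -310594 + 76792 = -233802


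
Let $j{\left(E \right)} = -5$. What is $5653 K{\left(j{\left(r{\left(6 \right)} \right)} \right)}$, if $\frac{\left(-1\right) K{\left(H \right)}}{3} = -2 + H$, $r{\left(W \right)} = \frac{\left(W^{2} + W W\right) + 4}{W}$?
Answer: $118713$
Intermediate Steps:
$r{\left(W \right)} = \frac{4 + 2 W^{2}}{W}$ ($r{\left(W \right)} = \frac{\left(W^{2} + W^{2}\right) + 4}{W} = \frac{2 W^{2} + 4}{W} = \frac{4 + 2 W^{2}}{W}$)
$K{\left(H \right)} = 6 - 3 H$ ($K{\left(H \right)} = - 3 \left(-2 + H\right) = 6 - 3 H$)
$5653 K{\left(j{\left(r{\left(6 \right)} \right)} \right)} = 5653 \left(6 - -15\right) = 5653 \left(6 + 15\right) = 5653 \cdot 21 = 118713$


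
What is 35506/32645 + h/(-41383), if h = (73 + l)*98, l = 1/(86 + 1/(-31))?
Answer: 658662880342/720055302655 ≈ 0.91474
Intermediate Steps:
l = 31/2665 (l = 1/(86 - 1/31) = 1/(2665/31) = 31/2665 ≈ 0.011632)
h = 19068448/2665 (h = (73 + 31/2665)*98 = (194576/2665)*98 = 19068448/2665 ≈ 7155.1)
35506/32645 + h/(-41383) = 35506/32645 + (19068448/2665)/(-41383) = 35506*(1/32645) + (19068448/2665)*(-1/41383) = 35506/32645 - 19068448/110285695 = 658662880342/720055302655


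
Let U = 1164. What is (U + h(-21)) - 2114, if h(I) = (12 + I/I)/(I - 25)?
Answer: -43713/46 ≈ -950.28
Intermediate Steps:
h(I) = 13/(-25 + I) (h(I) = (12 + 1)/(-25 + I) = 13/(-25 + I))
(U + h(-21)) - 2114 = (1164 + 13/(-25 - 21)) - 2114 = (1164 + 13/(-46)) - 2114 = (1164 + 13*(-1/46)) - 2114 = (1164 - 13/46) - 2114 = 53531/46 - 2114 = -43713/46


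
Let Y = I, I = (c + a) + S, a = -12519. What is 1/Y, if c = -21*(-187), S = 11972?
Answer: 1/3380 ≈ 0.00029586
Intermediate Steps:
c = 3927
I = 3380 (I = (3927 - 12519) + 11972 = -8592 + 11972 = 3380)
Y = 3380
1/Y = 1/3380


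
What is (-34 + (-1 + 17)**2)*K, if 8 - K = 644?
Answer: -141192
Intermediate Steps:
K = -636 (K = 8 - 1*644 = 8 - 644 = -636)
(-34 + (-1 + 17)**2)*K = (-34 + (-1 + 17)**2)*(-636) = (-34 + 16**2)*(-636) = (-34 + 256)*(-636) = 222*(-636) = -141192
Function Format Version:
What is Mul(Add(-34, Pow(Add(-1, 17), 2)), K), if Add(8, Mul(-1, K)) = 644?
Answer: -141192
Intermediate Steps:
K = -636 (K = Add(8, Mul(-1, 644)) = Add(8, -644) = -636)
Mul(Add(-34, Pow(Add(-1, 17), 2)), K) = Mul(Add(-34, Pow(Add(-1, 17), 2)), -636) = Mul(Add(-34, Pow(16, 2)), -636) = Mul(Add(-34, 256), -636) = Mul(222, -636) = -141192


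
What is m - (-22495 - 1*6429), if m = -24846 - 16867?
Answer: -12789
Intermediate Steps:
m = -41713
m - (-22495 - 1*6429) = -41713 - (-22495 - 1*6429) = -41713 - (-22495 - 6429) = -41713 - 1*(-28924) = -41713 + 28924 = -12789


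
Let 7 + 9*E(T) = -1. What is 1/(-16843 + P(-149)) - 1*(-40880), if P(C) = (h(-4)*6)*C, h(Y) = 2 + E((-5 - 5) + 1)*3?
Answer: 664177359/16247 ≈ 40880.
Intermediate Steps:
E(T) = -8/9 (E(T) = -7/9 + (⅑)*(-1) = -7/9 - ⅑ = -8/9)
h(Y) = -⅔ (h(Y) = 2 - 8/9*3 = 2 - 8/3 = -⅔)
P(C) = -4*C (P(C) = (-⅔*6)*C = -4*C)
1/(-16843 + P(-149)) - 1*(-40880) = 1/(-16843 - 4*(-149)) - 1*(-40880) = 1/(-16843 + 596) + 40880 = 1/(-16247) + 40880 = -1/16247 + 40880 = 664177359/16247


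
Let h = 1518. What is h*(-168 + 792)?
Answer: 947232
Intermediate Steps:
h*(-168 + 792) = 1518*(-168 + 792) = 1518*624 = 947232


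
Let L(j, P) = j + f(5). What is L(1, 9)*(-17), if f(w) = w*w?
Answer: -442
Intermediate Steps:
f(w) = w²
L(j, P) = 25 + j (L(j, P) = j + 5² = j + 25 = 25 + j)
L(1, 9)*(-17) = (25 + 1)*(-17) = 26*(-17) = -442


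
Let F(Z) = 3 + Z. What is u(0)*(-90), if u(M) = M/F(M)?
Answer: 0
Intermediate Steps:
u(M) = M/(3 + M)
u(0)*(-90) = (0/(3 + 0))*(-90) = (0/3)*(-90) = (0*(⅓))*(-90) = 0*(-90) = 0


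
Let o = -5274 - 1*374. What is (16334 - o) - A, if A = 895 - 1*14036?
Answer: 35123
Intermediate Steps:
o = -5648 (o = -5274 - 374 = -5648)
A = -13141 (A = 895 - 14036 = -13141)
(16334 - o) - A = (16334 - 1*(-5648)) - 1*(-13141) = (16334 + 5648) + 13141 = 21982 + 13141 = 35123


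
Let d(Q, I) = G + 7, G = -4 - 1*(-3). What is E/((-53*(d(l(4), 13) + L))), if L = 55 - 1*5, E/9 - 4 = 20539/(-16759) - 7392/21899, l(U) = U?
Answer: -8049197475/1089271852088 ≈ -0.0073895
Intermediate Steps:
G = -1 (G = -4 + 3 = -1)
E = 8049197475/367005341 (E = 36 + 9*(20539/(-16759) - 7392/21899) = 36 + 9*(20539*(-1/16759) - 7392*1/21899) = 36 + 9*(-20539/16759 - 7392/21899) = 36 + 9*(-573666089/367005341) = 36 - 5162994801/367005341 = 8049197475/367005341 ≈ 21.932)
L = 50 (L = 55 - 5 = 50)
d(Q, I) = 6 (d(Q, I) = -1 + 7 = 6)
E/((-53*(d(l(4), 13) + L))) = 8049197475/(367005341*((-53*(6 + 50)))) = 8049197475/(367005341*((-53*56))) = (8049197475/367005341)/(-2968) = (8049197475/367005341)*(-1/2968) = -8049197475/1089271852088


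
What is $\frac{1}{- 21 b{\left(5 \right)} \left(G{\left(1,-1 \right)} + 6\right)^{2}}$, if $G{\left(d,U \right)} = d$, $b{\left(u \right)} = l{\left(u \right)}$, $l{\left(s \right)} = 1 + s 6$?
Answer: $- \frac{1}{31899} \approx -3.1349 \cdot 10^{-5}$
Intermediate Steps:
$l{\left(s \right)} = 1 + 6 s$
$b{\left(u \right)} = 1 + 6 u$
$\frac{1}{- 21 b{\left(5 \right)} \left(G{\left(1,-1 \right)} + 6\right)^{2}} = \frac{1}{- 21 \left(1 + 6 \cdot 5\right) \left(1 + 6\right)^{2}} = \frac{1}{- 21 \left(1 + 30\right) 7^{2}} = \frac{1}{\left(-21\right) 31 \cdot 49} = \frac{1}{\left(-651\right) 49} = \frac{1}{-31899} = - \frac{1}{31899}$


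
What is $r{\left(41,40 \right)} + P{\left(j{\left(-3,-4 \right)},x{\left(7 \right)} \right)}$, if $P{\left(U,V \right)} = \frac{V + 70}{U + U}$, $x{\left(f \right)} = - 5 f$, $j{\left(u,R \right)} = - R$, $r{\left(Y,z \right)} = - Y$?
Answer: $- \frac{293}{8} \approx -36.625$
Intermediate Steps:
$P{\left(U,V \right)} = \frac{70 + V}{2 U}$
$r{\left(41,40 \right)} + P{\left(j{\left(-3,-4 \right)},x{\left(7 \right)} \right)} = \left(-1\right) 41 + \frac{70 - 35}{2 \left(\left(-1\right) \left(-4\right)\right)} = -41 + \frac{70 - 35}{2 \cdot 4} = -41 + \frac{1}{2} \cdot \frac{1}{4} \cdot 35 = -41 + \frac{35}{8} = - \frac{293}{8}$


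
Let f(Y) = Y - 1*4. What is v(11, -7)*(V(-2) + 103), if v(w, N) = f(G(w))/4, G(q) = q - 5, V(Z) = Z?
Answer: 101/2 ≈ 50.500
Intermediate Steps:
G(q) = -5 + q
f(Y) = -4 + Y (f(Y) = Y - 4 = -4 + Y)
v(w, N) = -9/4 + w/4 (v(w, N) = (-4 + (-5 + w))/4 = (-9 + w)*(¼) = -9/4 + w/4)
v(11, -7)*(V(-2) + 103) = (-9/4 + (¼)*11)*(-2 + 103) = (-9/4 + 11/4)*101 = (½)*101 = 101/2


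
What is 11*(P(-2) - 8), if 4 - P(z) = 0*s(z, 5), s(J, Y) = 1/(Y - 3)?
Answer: -44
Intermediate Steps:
s(J, Y) = 1/(-3 + Y)
P(z) = 4 (P(z) = 4 - 0/(-3 + 5) = 4 - 0/2 = 4 - 1*0 = 4 + 0 = 4)
11*(P(-2) - 8) = 11*(4 - 8) = 11*(-4) = -44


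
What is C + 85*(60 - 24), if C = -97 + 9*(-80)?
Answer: 2243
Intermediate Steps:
C = -817 (C = -97 - 720 = -817)
C + 85*(60 - 24) = -817 + 85*(60 - 24) = -817 + 85*36 = -817 + 3060 = 2243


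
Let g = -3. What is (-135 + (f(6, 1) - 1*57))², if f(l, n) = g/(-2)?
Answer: 145161/4 ≈ 36290.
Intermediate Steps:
f(l, n) = 3/2 (f(l, n) = -3/(-2) = -3*(-½) = 3/2)
(-135 + (f(6, 1) - 1*57))² = (-135 + (3/2 - 1*57))² = (-135 + (3/2 - 57))² = (-135 - 111/2)² = (-381/2)² = 145161/4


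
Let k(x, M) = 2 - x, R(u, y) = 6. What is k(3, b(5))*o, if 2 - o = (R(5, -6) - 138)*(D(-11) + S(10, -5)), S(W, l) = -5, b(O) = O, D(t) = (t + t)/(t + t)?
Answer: 526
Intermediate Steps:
D(t) = 1 (D(t) = (2*t)/((2*t)) = (2*t)*(1/(2*t)) = 1)
o = -526 (o = 2 - (6 - 138)*(1 - 5) = 2 - (-132)*(-4) = 2 - 1*528 = 2 - 528 = -526)
k(3, b(5))*o = (2 - 1*3)*(-526) = (2 - 3)*(-526) = -1*(-526) = 526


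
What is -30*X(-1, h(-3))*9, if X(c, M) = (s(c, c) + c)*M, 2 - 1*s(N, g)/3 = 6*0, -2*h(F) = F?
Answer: -2025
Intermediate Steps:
h(F) = -F/2
s(N, g) = 6 (s(N, g) = 6 - 18*0 = 6 - 3*0 = 6 + 0 = 6)
X(c, M) = M*(6 + c) (X(c, M) = (6 + c)*M = M*(6 + c))
-30*X(-1, h(-3))*9 = -30*(-1/2*(-3))*(6 - 1)*9 = -45*5*9 = -30*15/2*9 = -225*9 = -2025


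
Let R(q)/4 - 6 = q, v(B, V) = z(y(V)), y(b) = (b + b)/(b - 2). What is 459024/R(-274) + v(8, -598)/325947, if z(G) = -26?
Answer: -9351095225/21838449 ≈ -428.19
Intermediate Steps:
y(b) = 2*b/(-2 + b) (y(b) = (2*b)/(-2 + b) = 2*b/(-2 + b))
v(B, V) = -26
R(q) = 24 + 4*q
459024/R(-274) + v(8, -598)/325947 = 459024/(24 + 4*(-274)) - 26/325947 = 459024/(24 - 1096) - 26*1/325947 = 459024/(-1072) - 26/325947 = 459024*(-1/1072) - 26/325947 = -28689/67 - 26/325947 = -9351095225/21838449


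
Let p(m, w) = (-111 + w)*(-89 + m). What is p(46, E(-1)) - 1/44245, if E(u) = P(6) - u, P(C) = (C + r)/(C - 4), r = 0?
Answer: 203571244/44245 ≈ 4601.0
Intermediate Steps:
P(C) = C/(-4 + C) (P(C) = (C + 0)/(C - 4) = C/(-4 + C))
E(u) = 3 - u (E(u) = 6/(-4 + 6) - u = 6/2 - u = 6*(½) - u = 3 - u)
p(46, E(-1)) - 1/44245 = (9879 - 111*46 - 89*(3 - 1*(-1)) + 46*(3 - 1*(-1))) - 1/44245 = (9879 - 5106 - 89*(3 + 1) + 46*(3 + 1)) - 1*1/44245 = (9879 - 5106 - 89*4 + 46*4) - 1/44245 = (9879 - 5106 - 356 + 184) - 1/44245 = 4601 - 1/44245 = 203571244/44245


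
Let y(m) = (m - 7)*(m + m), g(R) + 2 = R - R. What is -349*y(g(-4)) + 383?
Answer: -12181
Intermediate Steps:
g(R) = -2 (g(R) = -2 + (R - R) = -2 + 0 = -2)
y(m) = 2*m*(-7 + m) (y(m) = (-7 + m)*(2*m) = 2*m*(-7 + m))
-349*y(g(-4)) + 383 = -698*(-2)*(-7 - 2) + 383 = -698*(-2)*(-9) + 383 = -349*36 + 383 = -12564 + 383 = -12181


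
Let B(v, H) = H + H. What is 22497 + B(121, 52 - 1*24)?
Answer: 22553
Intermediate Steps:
B(v, H) = 2*H
22497 + B(121, 52 - 1*24) = 22497 + 2*(52 - 1*24) = 22497 + 2*(52 - 24) = 22497 + 2*28 = 22497 + 56 = 22553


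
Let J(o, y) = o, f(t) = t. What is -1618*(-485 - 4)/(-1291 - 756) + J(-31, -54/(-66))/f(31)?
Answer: -793249/2047 ≈ -387.52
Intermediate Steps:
-1618*(-485 - 4)/(-1291 - 756) + J(-31, -54/(-66))/f(31) = -1618*(-485 - 4)/(-1291 - 756) - 31/31 = -1618/((-2047/(-489))) - 31*1/31 = -1618/((-2047*(-1/489))) - 1 = -1618/2047/489 - 1 = -1618*489/2047 - 1 = -791202/2047 - 1 = -793249/2047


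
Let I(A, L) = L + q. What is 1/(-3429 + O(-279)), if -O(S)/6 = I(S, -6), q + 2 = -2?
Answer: -1/3369 ≈ -0.00029682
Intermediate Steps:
q = -4 (q = -2 - 2 = -4)
I(A, L) = -4 + L (I(A, L) = L - 4 = -4 + L)
O(S) = 60 (O(S) = -6*(-4 - 6) = -6*(-10) = 60)
1/(-3429 + O(-279)) = 1/(-3429 + 60) = 1/(-3369) = -1/3369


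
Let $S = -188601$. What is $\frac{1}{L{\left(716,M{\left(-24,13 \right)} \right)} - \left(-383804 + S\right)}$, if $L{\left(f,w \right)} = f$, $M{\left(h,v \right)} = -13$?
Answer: $\frac{1}{573121} \approx 1.7448 \cdot 10^{-6}$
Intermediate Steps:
$\frac{1}{L{\left(716,M{\left(-24,13 \right)} \right)} - \left(-383804 + S\right)} = \frac{1}{716 + \left(383804 - -188601\right)} = \frac{1}{716 + \left(383804 + 188601\right)} = \frac{1}{716 + 572405} = \frac{1}{573121}$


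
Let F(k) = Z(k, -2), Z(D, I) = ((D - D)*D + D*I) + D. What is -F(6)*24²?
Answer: 3456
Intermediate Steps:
Z(D, I) = D + D*I (Z(D, I) = (0*D + D*I) + D = (0 + D*I) + D = D*I + D = D + D*I)
F(k) = -k (F(k) = k*(1 - 2) = k*(-1) = -k)
-F(6)*24² = -(-1)*6*24² = -1*(-6)*576 = 6*576 = 3456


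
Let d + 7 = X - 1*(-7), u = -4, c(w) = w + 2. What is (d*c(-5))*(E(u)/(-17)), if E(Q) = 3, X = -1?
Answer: -9/17 ≈ -0.52941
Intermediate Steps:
c(w) = 2 + w
d = -1 (d = -7 + (-1 - 1*(-7)) = -7 + (-1 + 7) = -7 + 6 = -1)
(d*c(-5))*(E(u)/(-17)) = (-(2 - 5))*(3/(-17)) = (-1*(-3))*(3*(-1/17)) = 3*(-3/17) = -9/17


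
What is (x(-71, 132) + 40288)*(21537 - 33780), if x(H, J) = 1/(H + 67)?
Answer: -1972971693/4 ≈ -4.9324e+8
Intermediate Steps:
x(H, J) = 1/(67 + H)
(x(-71, 132) + 40288)*(21537 - 33780) = (1/(67 - 71) + 40288)*(21537 - 33780) = (1/(-4) + 40288)*(-12243) = (-¼ + 40288)*(-12243) = (161151/4)*(-12243) = -1972971693/4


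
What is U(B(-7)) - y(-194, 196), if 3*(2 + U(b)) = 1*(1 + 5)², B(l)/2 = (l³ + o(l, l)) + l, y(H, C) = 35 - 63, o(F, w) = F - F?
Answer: 38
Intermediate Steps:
o(F, w) = 0
y(H, C) = -28
B(l) = 2*l + 2*l³ (B(l) = 2*((l³ + 0) + l) = 2*(l³ + l) = 2*(l + l³) = 2*l + 2*l³)
U(b) = 10 (U(b) = -2 + (1*(1 + 5)²)/3 = -2 + (1*6²)/3 = -2 + (1*36)/3 = -2 + (⅓)*36 = -2 + 12 = 10)
U(B(-7)) - y(-194, 196) = 10 - 1*(-28) = 10 + 28 = 38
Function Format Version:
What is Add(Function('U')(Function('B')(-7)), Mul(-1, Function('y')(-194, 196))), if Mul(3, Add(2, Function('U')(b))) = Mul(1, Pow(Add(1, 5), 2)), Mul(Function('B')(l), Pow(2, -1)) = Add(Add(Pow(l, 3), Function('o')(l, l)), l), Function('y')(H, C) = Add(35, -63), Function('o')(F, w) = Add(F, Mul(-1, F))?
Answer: 38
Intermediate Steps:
Function('o')(F, w) = 0
Function('y')(H, C) = -28
Function('B')(l) = Add(Mul(2, l), Mul(2, Pow(l, 3))) (Function('B')(l) = Mul(2, Add(Add(Pow(l, 3), 0), l)) = Mul(2, Add(Pow(l, 3), l)) = Mul(2, Add(l, Pow(l, 3))) = Add(Mul(2, l), Mul(2, Pow(l, 3))))
Function('U')(b) = 10 (Function('U')(b) = Add(-2, Mul(Rational(1, 3), Mul(1, Pow(Add(1, 5), 2)))) = Add(-2, Mul(Rational(1, 3), Mul(1, Pow(6, 2)))) = Add(-2, Mul(Rational(1, 3), Mul(1, 36))) = Add(-2, Mul(Rational(1, 3), 36)) = Add(-2, 12) = 10)
Add(Function('U')(Function('B')(-7)), Mul(-1, Function('y')(-194, 196))) = Add(10, Mul(-1, -28)) = Add(10, 28) = 38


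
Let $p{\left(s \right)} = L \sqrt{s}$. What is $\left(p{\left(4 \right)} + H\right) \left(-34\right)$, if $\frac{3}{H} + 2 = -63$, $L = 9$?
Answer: $- \frac{39678}{65} \approx -610.43$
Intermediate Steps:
$H = - \frac{3}{65}$ ($H = \frac{3}{-2 - 63} = \frac{3}{-65} = 3 \left(- \frac{1}{65}\right) = - \frac{3}{65} \approx -0.046154$)
$p{\left(s \right)} = 9 \sqrt{s}$
$\left(p{\left(4 \right)} + H\right) \left(-34\right) = \left(9 \sqrt{4} - \frac{3}{65}\right) \left(-34\right) = \left(9 \cdot 2 - \frac{3}{65}\right) \left(-34\right) = \left(18 - \frac{3}{65}\right) \left(-34\right) = \frac{1167}{65} \left(-34\right) = - \frac{39678}{65}$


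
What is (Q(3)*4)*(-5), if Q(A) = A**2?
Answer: -180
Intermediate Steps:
(Q(3)*4)*(-5) = (3**2*4)*(-5) = (9*4)*(-5) = 36*(-5) = -180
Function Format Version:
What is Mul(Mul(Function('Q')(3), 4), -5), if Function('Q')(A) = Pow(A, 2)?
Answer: -180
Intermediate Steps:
Mul(Mul(Function('Q')(3), 4), -5) = Mul(Mul(Pow(3, 2), 4), -5) = Mul(Mul(9, 4), -5) = Mul(36, -5) = -180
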